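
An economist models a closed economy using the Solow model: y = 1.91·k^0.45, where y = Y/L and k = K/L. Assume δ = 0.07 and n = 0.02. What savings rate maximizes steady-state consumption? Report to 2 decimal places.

s_gold = 0.45

n + δ = 0.02 + 0.07 = 0.09.
At the golden rule MPK = n+δ, and in any Cobb-Douglas steady state s = (n+δ)·k/y = MPK·k/y = capital's share 0.45.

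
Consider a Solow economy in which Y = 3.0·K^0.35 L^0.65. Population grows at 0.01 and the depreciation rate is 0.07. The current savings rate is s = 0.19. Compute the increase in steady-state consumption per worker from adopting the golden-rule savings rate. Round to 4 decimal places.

The effective depreciation rate is n + δ = 0.01 + 0.07 = 0.08.
Current steady state (s = 0.19): k* = (0.19·3.0/0.08)^(1/0.65) ≈ 20.5105, y* = 3.0·20.5105^0.35 ≈ 8.6360, c* = (1−0.19)·8.6360 ≈ 6.9952.
Maximizing c = f(k) − (n+δ)·k gives f'(k) = n+δ, i.e. 0.35·3.0·k^(0.35−1) = 0.08, so k_gold = (0.35·3.0/0.08)^(1/0.65) ≈ 52.4992.
y_gold = 3.0·52.4992^0.35 ≈ 11.9998, c_gold = y_gold − 0.08·k_gold ≈ 7.7999.
Gain: Δc = 7.7999 − 6.9952 ≈ 0.8047.

Δc ≈ 0.8047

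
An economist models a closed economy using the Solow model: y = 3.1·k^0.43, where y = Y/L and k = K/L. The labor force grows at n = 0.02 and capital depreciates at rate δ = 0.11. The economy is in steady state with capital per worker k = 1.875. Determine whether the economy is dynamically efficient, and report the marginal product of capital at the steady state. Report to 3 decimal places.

n + δ = 0.02 + 0.11 = 0.13.
MPK = 0.43·3.1·k^(0.43−1) = 0.43·3.1·1.875^(-0.57) ≈ 0.9316.
MPK > 0.13, so the economy is dynamically efficient (under-saving).

dynamically efficient; MPK ≈ 0.932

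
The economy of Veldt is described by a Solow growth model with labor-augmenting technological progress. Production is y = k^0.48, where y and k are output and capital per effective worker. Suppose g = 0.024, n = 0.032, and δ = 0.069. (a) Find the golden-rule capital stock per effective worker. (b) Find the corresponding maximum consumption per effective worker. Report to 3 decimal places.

Break-even investment rate: n + g + δ = 0.032 + 0.024 + 0.069 = 0.125.
At the golden rule the marginal product of capital equals n+g+δ: 0.48·k^(0.48−1) = 0.125. Solving, k_gold = (0.48/0.125)^(1/0.52) ≈ 13.2958.
y_gold = 13.2958^0.48 ≈ 3.4624; c_gold = y_gold − 0.125·k_gold ≈ 1.8005.

(a) k_gold ≈ 13.296; (b) c_gold ≈ 1.800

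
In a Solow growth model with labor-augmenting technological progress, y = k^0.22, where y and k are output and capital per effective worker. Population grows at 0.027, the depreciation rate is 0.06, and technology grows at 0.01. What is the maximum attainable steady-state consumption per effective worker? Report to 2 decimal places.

c_gold ≈ 0.98

Capital per effective worker breaks even when investment replaces (n + g + δ)·k; here n + g + δ = 0.097.
Setting f'(k) = n+g+δ gives 0.22·k^(0.22−1) = 0.097, hence k_gold = (0.22/0.097)^(1/0.78) ≈ 2.8573.
y_gold = 2.8573^0.22 ≈ 1.2598.
c_gold = y_gold − (n+g+δ)·k_gold = 1.2598 − 0.097·2.8573 ≈ 0.9827.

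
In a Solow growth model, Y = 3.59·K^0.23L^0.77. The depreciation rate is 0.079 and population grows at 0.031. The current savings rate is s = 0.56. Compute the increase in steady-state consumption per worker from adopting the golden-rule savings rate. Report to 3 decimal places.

The effective depreciation rate is n + δ = 0.031 + 0.079 = 0.11.
Current steady state (s = 0.56): k* = (0.56·3.59/0.11)^(1/0.77) ≈ 43.5329, y* = 3.59·43.5329^0.23 ≈ 8.5511, c* = (1−0.56)·8.5511 ≈ 3.7625.
Golden rule sets MPK = n+δ: 0.23·3.59·k^(0.23−1) = 0.11, so k_gold = (0.23·3.59/0.11)^(1/0.77) ≈ 13.7063.
y_gold = 3.59·13.7063^0.23 ≈ 6.5552, c_gold = y_gold − 0.11·k_gold ≈ 5.0475.
Gain: Δc = 5.0475 − 3.7625 ≈ 1.2850.

Δc ≈ 1.285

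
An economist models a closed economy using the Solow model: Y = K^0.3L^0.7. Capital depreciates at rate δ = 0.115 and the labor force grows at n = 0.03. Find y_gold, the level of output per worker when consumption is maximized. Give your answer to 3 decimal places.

y_gold ≈ 1.366

The effective depreciation rate is n + δ = 0.03 + 0.115 = 0.145.
Maximizing c = f(k) − (n+δ)·k gives f'(k) = n+δ, i.e. 0.3·k^(0.3−1) = 0.145, so k_gold = (0.3/0.145)^(1/0.7) ≈ 2.8254.
Output: y_gold = k_gold^0.3 = 2.8254^0.3 ≈ 1.3656.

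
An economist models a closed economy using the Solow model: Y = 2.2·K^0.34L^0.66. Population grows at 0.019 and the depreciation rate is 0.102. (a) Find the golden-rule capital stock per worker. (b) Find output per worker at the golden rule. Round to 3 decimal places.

(a) k_gold ≈ 15.800; (b) y_gold ≈ 5.623

Capital per worker breaks even when investment replaces (n + δ)·k; here n + δ = 0.121.
Setting f'(k) = n+δ gives 0.34·2.2·k^(0.34−1) = 0.121, hence k_gold = (0.34·2.2/0.121)^(1/0.66) ≈ 15.8001.
y_gold = 2.2·15.8001^0.34 ≈ 5.6230.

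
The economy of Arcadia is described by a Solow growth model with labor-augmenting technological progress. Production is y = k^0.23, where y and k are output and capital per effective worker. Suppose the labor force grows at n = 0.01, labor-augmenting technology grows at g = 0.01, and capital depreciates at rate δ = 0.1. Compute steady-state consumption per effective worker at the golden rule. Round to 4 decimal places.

n + g + δ = 0.01 + 0.01 + 0.1 = 0.12.
Golden rule sets MPK = n+g+δ: 0.23·k^(0.23−1) = 0.12, so k_gold = (0.23/0.12)^(1/0.77) ≈ 2.3278.
y_gold = 2.3278^0.23 ≈ 1.2145.
c_gold = y_gold − (n+g+δ)·k_gold = 1.2145 − 0.12·2.3278 ≈ 0.9352.

c_gold ≈ 0.9352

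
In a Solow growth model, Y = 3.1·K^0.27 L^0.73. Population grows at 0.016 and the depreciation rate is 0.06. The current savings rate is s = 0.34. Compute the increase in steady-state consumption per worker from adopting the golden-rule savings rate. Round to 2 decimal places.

Δc ≈ 0.08

n + δ = 0.016 + 0.06 = 0.076.
Current steady state (s = 0.34): k* = (0.34·3.1/0.076)^(1/0.73) ≈ 36.6793, y* = 3.1·36.6793^0.27 ≈ 8.1989, c* = (1−0.34)·8.1989 ≈ 5.4113.
Maximizing c = f(k) − (n+δ)·k gives f'(k) = n+δ, i.e. 0.27·3.1·k^(0.27−1) = 0.076, so k_gold = (0.27·3.1/0.076)^(1/0.73) ≈ 26.7471.
y_gold = 3.1·26.7471^0.27 ≈ 7.5288, c_gold = y_gold − 0.076·k_gold ≈ 5.4960.
Gain: Δc = 5.4960 − 5.4113 ≈ 0.0848.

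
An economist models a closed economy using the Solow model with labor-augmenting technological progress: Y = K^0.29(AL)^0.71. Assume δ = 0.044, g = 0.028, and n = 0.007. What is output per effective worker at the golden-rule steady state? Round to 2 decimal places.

y_gold ≈ 1.70

The effective depreciation rate is n + g + δ = 0.007 + 0.028 + 0.044 = 0.079.
Setting f'(k) = n+g+δ gives 0.29·k^(0.29−1) = 0.079, hence k_gold = (0.29/0.079)^(1/0.71) ≈ 6.2438.
Output: y_gold = k_gold^0.29 = 6.2438^0.29 ≈ 1.7009.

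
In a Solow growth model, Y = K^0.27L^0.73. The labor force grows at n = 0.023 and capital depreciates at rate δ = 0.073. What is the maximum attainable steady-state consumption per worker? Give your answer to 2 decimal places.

c_gold ≈ 1.07

Capital per worker breaks even when investment replaces (n + δ)·k; here n + δ = 0.096.
At the golden rule the marginal product of capital equals n+δ: 0.27·k^(0.27−1) = 0.096. Solving, k_gold = (0.27/0.096)^(1/0.73) ≈ 4.1228.
y_gold = 4.1228^0.27 ≈ 1.4659.
c_gold = y_gold − (n+δ)·k_gold = 1.4659 − 0.096·4.1228 ≈ 1.0701.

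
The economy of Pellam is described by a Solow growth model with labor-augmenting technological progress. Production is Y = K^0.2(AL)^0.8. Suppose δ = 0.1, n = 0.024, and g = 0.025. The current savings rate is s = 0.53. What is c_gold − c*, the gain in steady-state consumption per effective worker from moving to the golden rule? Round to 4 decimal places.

Capital per effective worker breaks even when investment replaces (n + g + δ)·k; here n + g + δ = 0.149.
Current steady state (s = 0.53): k* = (0.53/0.149)^(1/0.8) ≈ 4.8850, y* = 4.8850^0.2 ≈ 1.3733, c* = (1−0.53)·1.3733 ≈ 0.6455.
At the golden rule the marginal product of capital equals n+g+δ: 0.2·k^(0.2−1) = 0.149. Solving, k_gold = (0.2/0.149)^(1/0.8) ≈ 1.4448.
y_gold = 1.4448^0.2 ≈ 1.0764, c_gold = y_gold − 0.149·k_gold ≈ 0.8611.
Gain: Δc = 0.8611 − 0.6455 ≈ 0.2156.

Δc ≈ 0.2156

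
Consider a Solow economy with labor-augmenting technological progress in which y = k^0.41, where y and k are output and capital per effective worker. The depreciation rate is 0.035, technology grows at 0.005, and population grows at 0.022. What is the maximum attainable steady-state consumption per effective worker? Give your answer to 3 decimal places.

c_gold ≈ 2.193

Capital per effective worker breaks even when investment replaces (n + g + δ)·k; here n + g + δ = 0.062.
Golden rule sets MPK = n+g+δ: 0.41·k^(0.41−1) = 0.062, so k_gold = (0.41/0.062)^(1/0.59) ≈ 24.5751.
y_gold = 24.5751^0.41 ≈ 3.7162.
c_gold = y_gold − (n+g+δ)·k_gold = 3.7162 − 0.062·24.5751 ≈ 2.1926.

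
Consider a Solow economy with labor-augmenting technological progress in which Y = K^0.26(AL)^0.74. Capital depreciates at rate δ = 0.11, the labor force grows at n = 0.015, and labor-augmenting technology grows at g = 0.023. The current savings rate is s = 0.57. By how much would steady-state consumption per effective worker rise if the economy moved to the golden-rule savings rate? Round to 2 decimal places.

Break-even investment rate: n + g + δ = 0.015 + 0.023 + 0.11 = 0.148.
Current steady state (s = 0.57): k* = (0.57/0.148)^(1/0.74) ≈ 6.1854, y* = 6.1854^0.26 ≈ 1.6060, c* = (1−0.57)·1.6060 ≈ 0.6906.
Setting f'(k) = n+g+δ gives 0.26·k^(0.26−1) = 0.148, hence k_gold = (0.26/0.148)^(1/0.74) ≈ 2.1414.
y_gold = 2.1414^0.26 ≈ 1.2189, c_gold = y_gold − 0.148·k_gold ≈ 0.9020.
Gain: Δc = 0.9020 − 0.6906 ≈ 0.2114.

Δc ≈ 0.21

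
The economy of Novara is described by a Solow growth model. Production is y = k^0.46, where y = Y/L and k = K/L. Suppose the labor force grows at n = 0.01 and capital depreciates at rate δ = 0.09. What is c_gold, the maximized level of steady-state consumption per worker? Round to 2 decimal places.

Break-even investment rate: n + δ = 0.01 + 0.09 = 0.1.
Setting f'(k) = n+δ gives 0.46·k^(0.46−1) = 0.1, hence k_gold = (0.46/0.1)^(1/0.54) ≈ 16.8783.
y_gold = 16.8783^0.46 ≈ 3.6692.
c_gold = y_gold − (n+δ)·k_gold = 3.6692 − 0.1·16.8783 ≈ 1.9814.

c_gold ≈ 1.98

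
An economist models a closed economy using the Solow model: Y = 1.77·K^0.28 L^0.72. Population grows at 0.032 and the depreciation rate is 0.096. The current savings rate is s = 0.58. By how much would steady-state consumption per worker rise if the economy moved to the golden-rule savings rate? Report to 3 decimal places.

Δc ≈ 0.487

Break-even investment rate: n + δ = 0.032 + 0.096 = 0.128.
Current steady state (s = 0.58): k* = (0.58·1.77/0.128)^(1/0.72) ≈ 18.0228, y* = 1.77·18.0228^0.28 ≈ 3.9774, c* = (1−0.58)·3.9774 ≈ 1.6705.
Golden rule sets MPK = n+δ: 0.28·1.77·k^(0.28−1) = 0.128, so k_gold = (0.28·1.77/0.128)^(1/0.72) ≈ 6.5548.
y_gold = 1.77·6.5548^0.28 ≈ 2.9965, c_gold = y_gold − 0.128·k_gold ≈ 2.1575.
Gain: Δc = 2.1575 − 1.6705 ≈ 0.4869.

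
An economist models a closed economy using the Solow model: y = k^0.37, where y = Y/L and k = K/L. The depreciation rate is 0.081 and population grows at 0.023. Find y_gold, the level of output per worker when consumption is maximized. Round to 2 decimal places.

y_gold ≈ 2.11

The effective depreciation rate is n + δ = 0.023 + 0.081 = 0.104.
Maximizing c = f(k) − (n+δ)·k gives f'(k) = n+δ, i.e. 0.37·k^(0.37−1) = 0.104, so k_gold = (0.37/0.104)^(1/0.63) ≈ 7.4967.
Output: y_gold = k_gold^0.37 = 7.4967^0.37 ≈ 2.1072.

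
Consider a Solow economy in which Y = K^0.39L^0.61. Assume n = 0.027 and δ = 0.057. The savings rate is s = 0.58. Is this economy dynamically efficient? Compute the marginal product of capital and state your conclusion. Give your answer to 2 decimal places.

The effective depreciation rate is n + δ = 0.027 + 0.057 = 0.084.
Steady-state k*: s·k^0.39 = 0.084·k gives k* = (0.58/0.084)^(1/0.61) ≈ 23.7495.
MPK = 0.39·23.7495^(-0.61) ≈ 0.0565.
MPK < n+δ = 0.084, so the economy is dynamically inefficient (over-saving).

dynamically inefficient; MPK ≈ 0.06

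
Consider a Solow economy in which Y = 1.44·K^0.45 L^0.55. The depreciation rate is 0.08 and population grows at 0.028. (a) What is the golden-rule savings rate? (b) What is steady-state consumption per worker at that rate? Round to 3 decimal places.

(a) s_gold = 0.450; (b) c_gold ≈ 3.431

n + δ = 0.028 + 0.08 = 0.108.
For Cobb-Douglas, s_gold equals capital's share: s_gold = 0.45.
Golden rule sets MPK = n+δ: 0.45·1.44·k^(0.45−1) = 0.108, so k_gold = (0.45·1.44/0.108)^(1/0.55) ≈ 25.9908.
y_gold = 1.44·25.9908^0.45 ≈ 6.2378; c_gold = (1−0.45)·y_gold ≈ 3.4308.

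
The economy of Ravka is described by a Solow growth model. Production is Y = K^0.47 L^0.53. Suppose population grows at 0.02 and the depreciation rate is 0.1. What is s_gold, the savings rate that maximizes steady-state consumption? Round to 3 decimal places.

Capital per worker breaks even when investment replaces (n + δ)·k; here n + δ = 0.12.
At the golden rule MPK = n+δ, and in any Cobb-Douglas steady state s = (n+δ)·k/y = MPK·k/y = capital's share 0.47.

s_gold = 0.470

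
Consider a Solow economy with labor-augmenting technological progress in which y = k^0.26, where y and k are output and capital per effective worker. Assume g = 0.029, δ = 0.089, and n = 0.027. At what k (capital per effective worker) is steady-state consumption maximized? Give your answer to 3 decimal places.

The effective depreciation rate is n + g + δ = 0.027 + 0.029 + 0.089 = 0.145.
Golden rule sets MPK = n+g+δ: 0.26·k^(0.26−1) = 0.145, so k_gold = (0.26/0.145)^(1/0.74) ≈ 2.2015.

k_gold ≈ 2.201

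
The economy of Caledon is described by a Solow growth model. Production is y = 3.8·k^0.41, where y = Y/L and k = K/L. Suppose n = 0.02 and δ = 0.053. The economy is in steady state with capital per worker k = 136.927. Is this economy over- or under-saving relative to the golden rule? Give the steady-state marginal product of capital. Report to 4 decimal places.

Capital per worker breaks even when investment replaces (n + δ)·k; here n + δ = 0.073.
MPK = 0.41·3.8·k^(0.41−1) = 0.41·3.8·136.927^(-0.59) ≈ 0.0855.
MPK > 0.073, so the economy is dynamically efficient (under-saving).

under-saving; MPK ≈ 0.0855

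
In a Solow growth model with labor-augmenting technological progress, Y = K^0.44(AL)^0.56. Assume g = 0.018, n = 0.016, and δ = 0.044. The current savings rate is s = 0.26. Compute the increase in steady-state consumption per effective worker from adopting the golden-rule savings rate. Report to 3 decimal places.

Δc ≈ 0.275

n + g + δ = 0.016 + 0.018 + 0.044 = 0.078.
Current steady state (s = 0.26): k* = (0.26/0.078)^(1/0.56) ≈ 8.5844, y* = 8.5844^0.44 ≈ 2.5753, c* = (1−0.26)·2.5753 ≈ 1.9057.
Setting f'(k) = n+g+δ gives 0.44·k^(0.44−1) = 0.078, hence k_gold = (0.44/0.078)^(1/0.56) ≈ 21.9640.
y_gold = 21.9640^0.44 ≈ 3.8936, c_gold = y_gold − 0.078·k_gold ≈ 2.1804.
Gain: Δc = 2.1804 − 1.9057 ≈ 0.2747.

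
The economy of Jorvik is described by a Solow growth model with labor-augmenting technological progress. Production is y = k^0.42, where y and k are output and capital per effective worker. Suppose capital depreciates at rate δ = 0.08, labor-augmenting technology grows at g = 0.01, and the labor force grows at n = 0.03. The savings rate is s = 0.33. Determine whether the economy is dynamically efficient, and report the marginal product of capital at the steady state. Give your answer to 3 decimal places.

Break-even investment rate: n + g + δ = 0.03 + 0.01 + 0.08 = 0.12.
Steady-state k*: s·k^0.42 = 0.12·k gives k* = (0.33/0.12)^(1/0.58) ≈ 5.7210.
MPK = 0.42·5.7210^(-0.58) ≈ 0.1527.
MPK > n+g+δ = 0.12, so the economy is dynamically efficient (under-saving).

dynamically efficient; MPK ≈ 0.153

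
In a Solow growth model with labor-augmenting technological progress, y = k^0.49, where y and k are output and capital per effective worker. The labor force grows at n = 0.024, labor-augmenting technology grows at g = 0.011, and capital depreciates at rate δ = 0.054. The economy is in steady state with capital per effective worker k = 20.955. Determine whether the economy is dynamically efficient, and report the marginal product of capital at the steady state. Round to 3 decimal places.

The effective depreciation rate is n + g + δ = 0.024 + 0.011 + 0.054 = 0.089.
MPK = 0.49·k^(0.49−1) = 0.49·20.955^(-0.51) ≈ 0.1038.
MPK > 0.089, so the economy is dynamically efficient (under-saving).

dynamically efficient; MPK ≈ 0.104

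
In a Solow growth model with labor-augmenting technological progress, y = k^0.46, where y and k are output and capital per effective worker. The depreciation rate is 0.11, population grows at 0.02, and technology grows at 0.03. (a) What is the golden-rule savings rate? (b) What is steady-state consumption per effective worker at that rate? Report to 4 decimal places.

(a) s_gold = 0.4600; (b) c_gold ≈ 1.3277

The effective depreciation rate is n + g + δ = 0.02 + 0.03 + 0.11 = 0.16.
For Cobb-Douglas, s_gold equals capital's share: s_gold = 0.46.
Maximizing c = f(k) − (n+g+δ)·k gives f'(k) = n+g+δ, i.e. 0.46·k^(0.46−1) = 0.16, so k_gold = (0.46/0.16)^(1/0.54) ≈ 7.0685.
y_gold = 7.0685^0.46 ≈ 2.4586; c_gold = (1−0.46)·y_gold ≈ 1.3277.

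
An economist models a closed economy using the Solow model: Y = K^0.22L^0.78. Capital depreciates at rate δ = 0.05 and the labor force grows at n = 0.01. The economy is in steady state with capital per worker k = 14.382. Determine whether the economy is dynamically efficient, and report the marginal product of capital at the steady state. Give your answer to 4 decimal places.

dynamically inefficient; MPK ≈ 0.0275

Break-even investment rate: n + δ = 0.01 + 0.05 = 0.06.
MPK = 0.22·k^(0.22−1) = 0.22·14.382^(-0.78) ≈ 0.0275.
MPK < 0.06, so the economy is dynamically inefficient (over-saving).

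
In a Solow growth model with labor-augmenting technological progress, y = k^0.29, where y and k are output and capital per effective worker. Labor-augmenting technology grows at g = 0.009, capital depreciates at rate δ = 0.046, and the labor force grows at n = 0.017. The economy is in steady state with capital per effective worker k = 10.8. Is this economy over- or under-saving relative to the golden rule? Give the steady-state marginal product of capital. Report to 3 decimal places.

over-saving; MPK ≈ 0.054

The effective depreciation rate is n + g + δ = 0.017 + 0.009 + 0.046 = 0.072.
MPK = 0.29·k^(0.29−1) = 0.29·10.8^(-0.71) ≈ 0.0535.
MPK < 0.072, so the economy is dynamically inefficient (over-saving).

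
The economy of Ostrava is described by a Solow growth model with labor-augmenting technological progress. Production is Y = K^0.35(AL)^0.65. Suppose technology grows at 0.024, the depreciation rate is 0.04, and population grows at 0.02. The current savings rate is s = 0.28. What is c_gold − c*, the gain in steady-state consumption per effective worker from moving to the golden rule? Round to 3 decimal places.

n + g + δ = 0.02 + 0.024 + 0.04 = 0.084.
Current steady state (s = 0.28): k* = (0.28/0.084)^(1/0.65) ≈ 6.3742, y* = 6.3742^0.35 ≈ 1.9123, c* = (1−0.28)·1.9123 ≈ 1.3768.
At the golden rule the marginal product of capital equals n+g+δ: 0.35·k^(0.35−1) = 0.084. Solving, k_gold = (0.35/0.084)^(1/0.65) ≈ 8.9851.
y_gold = 8.9851^0.35 ≈ 2.1564, c_gold = y_gold − 0.084·k_gold ≈ 1.4017.
Gain: Δc = 1.4017 − 1.3768 ≈ 0.0248.

Δc ≈ 0.025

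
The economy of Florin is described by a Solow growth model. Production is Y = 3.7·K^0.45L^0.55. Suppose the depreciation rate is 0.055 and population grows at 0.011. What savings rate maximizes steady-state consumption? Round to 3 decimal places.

s_gold = 0.450

n + δ = 0.011 + 0.055 = 0.066.
At the golden rule MPK = n+δ, and in any Cobb-Douglas steady state s = (n+δ)·k/y = MPK·k/y = capital's share 0.45.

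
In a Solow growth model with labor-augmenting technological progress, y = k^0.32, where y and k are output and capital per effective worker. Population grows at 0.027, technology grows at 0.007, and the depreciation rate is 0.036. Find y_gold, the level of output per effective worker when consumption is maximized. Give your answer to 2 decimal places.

n + g + δ = 0.027 + 0.007 + 0.036 = 0.07.
At the golden rule the marginal product of capital equals n+g+δ: 0.32·k^(0.32−1) = 0.07. Solving, k_gold = (0.32/0.07)^(1/0.68) ≈ 9.3468.
Output: y_gold = k_gold^0.32 = 9.3468^0.32 ≈ 2.0446.

y_gold ≈ 2.04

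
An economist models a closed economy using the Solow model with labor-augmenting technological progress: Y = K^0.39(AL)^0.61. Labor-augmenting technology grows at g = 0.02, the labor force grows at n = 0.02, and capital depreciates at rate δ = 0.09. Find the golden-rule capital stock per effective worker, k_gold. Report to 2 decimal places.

k_gold ≈ 6.06

n + g + δ = 0.02 + 0.02 + 0.09 = 0.13.
Maximizing c = f(k) − (n+g+δ)·k gives f'(k) = n+g+δ, i.e. 0.39·k^(0.39−1) = 0.13, so k_gold = (0.39/0.13)^(1/0.61) ≈ 6.0557.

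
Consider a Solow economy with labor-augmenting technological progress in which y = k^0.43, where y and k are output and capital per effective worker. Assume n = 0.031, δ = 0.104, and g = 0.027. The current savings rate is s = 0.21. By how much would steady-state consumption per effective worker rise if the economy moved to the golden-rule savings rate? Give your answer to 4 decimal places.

Δc ≈ 0.2296

The effective depreciation rate is n + g + δ = 0.031 + 0.027 + 0.104 = 0.162.
Current steady state (s = 0.21): k* = (0.21/0.162)^(1/0.57) ≈ 1.5766, y* = 1.5766^0.43 ≈ 1.2162, c* = (1−0.21)·1.2162 ≈ 0.9608.
Golden rule sets MPK = n+g+δ: 0.43·k^(0.43−1) = 0.162, so k_gold = (0.43/0.162)^(1/0.57) ≈ 5.5434.
y_gold = 5.5434^0.43 ≈ 2.0885, c_gold = y_gold − 0.162·k_gold ≈ 1.1904.
Gain: Δc = 1.1904 − 0.9608 ≈ 0.2296.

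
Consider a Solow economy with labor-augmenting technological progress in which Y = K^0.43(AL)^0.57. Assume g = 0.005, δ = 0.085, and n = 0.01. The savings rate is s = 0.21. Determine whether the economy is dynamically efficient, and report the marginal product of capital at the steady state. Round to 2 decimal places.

Capital per effective worker breaks even when investment replaces (n + g + δ)·k; here n + g + δ = 0.1.
Steady-state k*: s·k^0.43 = 0.1·k gives k* = (0.21/0.1)^(1/0.57) ≈ 3.6753.
MPK = 0.43·3.6753^(-0.57) ≈ 0.2048.
MPK > n+g+δ = 0.1, so the economy is dynamically efficient (under-saving).

dynamically efficient; MPK ≈ 0.20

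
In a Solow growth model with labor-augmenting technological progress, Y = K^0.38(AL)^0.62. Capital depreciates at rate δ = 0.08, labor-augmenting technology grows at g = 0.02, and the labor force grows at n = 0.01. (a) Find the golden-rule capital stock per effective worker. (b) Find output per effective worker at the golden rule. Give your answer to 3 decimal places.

(a) k_gold ≈ 7.385; (b) y_gold ≈ 2.138

n + g + δ = 0.01 + 0.02 + 0.08 = 0.11.
At the golden rule the marginal product of capital equals n+g+δ: 0.38·k^(0.38−1) = 0.11. Solving, k_gold = (0.38/0.11)^(1/0.62) ≈ 7.3854.
y_gold = 7.3854^0.38 ≈ 2.1379.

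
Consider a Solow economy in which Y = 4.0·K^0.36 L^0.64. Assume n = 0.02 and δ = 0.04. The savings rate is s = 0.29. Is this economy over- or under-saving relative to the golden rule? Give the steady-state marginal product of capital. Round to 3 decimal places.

The effective depreciation rate is n + δ = 0.02 + 0.04 = 0.06.
Steady-state k*: s·A·k^0.36 = 0.06·k gives k* = (0.29·4.0/0.06)^(1/0.64) ≈ 102.2950.
MPK = 0.36·4.0·102.2950^(-0.64) ≈ 0.0745.
MPK > n+δ = 0.06, so the economy is dynamically efficient (under-saving).

under-saving; MPK ≈ 0.074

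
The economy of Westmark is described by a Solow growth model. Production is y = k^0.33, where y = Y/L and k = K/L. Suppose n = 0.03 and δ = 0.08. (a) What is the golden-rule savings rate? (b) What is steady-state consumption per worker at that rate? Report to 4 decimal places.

(a) s_gold = 0.3300; (b) c_gold ≈ 1.1510

Capital per worker breaks even when investment replaces (n + δ)·k; here n + δ = 0.11.
For Cobb-Douglas, s_gold equals capital's share: s_gold = 0.33.
At the golden rule the marginal product of capital equals n+δ: 0.33·k^(0.33−1) = 0.11. Solving, k_gold = (0.33/0.11)^(1/0.67) ≈ 5.1537.
y_gold = 5.1537^0.33 ≈ 1.7179; c_gold = (1−0.33)·y_gold ≈ 1.1510.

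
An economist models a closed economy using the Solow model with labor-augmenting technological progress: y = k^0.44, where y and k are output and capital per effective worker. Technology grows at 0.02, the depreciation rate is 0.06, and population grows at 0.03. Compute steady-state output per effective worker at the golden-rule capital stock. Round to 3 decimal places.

y_gold ≈ 2.972

n + g + δ = 0.03 + 0.02 + 0.06 = 0.11.
Golden rule sets MPK = n+g+δ: 0.44·k^(0.44−1) = 0.11, so k_gold = (0.44/0.11)^(1/0.56) ≈ 11.8880.
Output: y_gold = k_gold^0.44 = 11.8880^0.44 ≈ 2.9720.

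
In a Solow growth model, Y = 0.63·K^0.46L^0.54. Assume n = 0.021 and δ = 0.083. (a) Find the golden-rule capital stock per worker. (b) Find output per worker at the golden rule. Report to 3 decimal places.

(a) k_gold ≈ 6.671; (b) y_gold ≈ 1.508

The effective depreciation rate is n + δ = 0.021 + 0.083 = 0.104.
At the golden rule the marginal product of capital equals n+δ: 0.46·0.63·k^(0.46−1) = 0.104. Solving, k_gold = (0.46·0.63/0.104)^(1/0.54) ≈ 6.6711.
y_gold = 0.63·6.6711^0.46 ≈ 1.5082.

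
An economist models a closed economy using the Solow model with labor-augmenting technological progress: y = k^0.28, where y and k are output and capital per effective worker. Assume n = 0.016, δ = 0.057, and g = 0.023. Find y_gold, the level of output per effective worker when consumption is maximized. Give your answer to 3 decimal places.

y_gold ≈ 1.516

n + g + δ = 0.016 + 0.023 + 0.057 = 0.096.
At the golden rule the marginal product of capital equals n+g+δ: 0.28·k^(0.28−1) = 0.096. Solving, k_gold = (0.28/0.096)^(1/0.72) ≈ 4.4226.
Output: y_gold = k_gold^0.28 = 4.4226^0.28 ≈ 1.5163.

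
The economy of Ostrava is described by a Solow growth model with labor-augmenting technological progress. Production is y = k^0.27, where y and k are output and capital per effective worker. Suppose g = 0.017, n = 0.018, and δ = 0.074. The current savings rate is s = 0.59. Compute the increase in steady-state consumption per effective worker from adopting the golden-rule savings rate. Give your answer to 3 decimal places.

Δc ≈ 0.255

Break-even investment rate: n + g + δ = 0.018 + 0.017 + 0.074 = 0.109.
Current steady state (s = 0.59): k* = (0.59/0.109)^(1/0.73) ≈ 10.1086, y* = 10.1086^0.27 ≈ 1.8675, c* = (1−0.59)·1.8675 ≈ 0.7657.
Golden rule sets MPK = n+g+δ: 0.27·k^(0.27−1) = 0.109, so k_gold = (0.27/0.109)^(1/0.73) ≈ 3.4645.
y_gold = 3.4645^0.27 ≈ 1.3986, c_gold = y_gold − 0.109·k_gold ≈ 1.0210.
Gain: Δc = 1.0210 − 0.7657 ≈ 0.2553.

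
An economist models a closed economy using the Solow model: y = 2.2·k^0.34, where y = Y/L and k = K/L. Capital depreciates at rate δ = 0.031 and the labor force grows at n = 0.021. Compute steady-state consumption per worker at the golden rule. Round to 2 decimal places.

Break-even investment rate: n + δ = 0.021 + 0.031 = 0.052.
At the golden rule the marginal product of capital equals n+δ: 0.34·2.2·k^(0.34−1) = 0.052. Solving, k_gold = (0.34·2.2/0.052)^(1/0.66) ≈ 56.8056.
y_gold = 2.2·56.8056^0.34 ≈ 8.6879.
c_gold = y_gold − (n+δ)·k_gold = 8.6879 − 0.052·56.8056 ≈ 5.7340.

c_gold ≈ 5.73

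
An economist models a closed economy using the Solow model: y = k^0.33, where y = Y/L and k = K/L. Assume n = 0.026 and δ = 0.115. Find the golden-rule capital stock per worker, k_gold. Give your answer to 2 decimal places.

The effective depreciation rate is n + δ = 0.026 + 0.115 = 0.141.
At the golden rule the marginal product of capital equals n+δ: 0.33·k^(0.33−1) = 0.141. Solving, k_gold = (0.33/0.141)^(1/0.67) ≈ 3.5578.

k_gold ≈ 3.56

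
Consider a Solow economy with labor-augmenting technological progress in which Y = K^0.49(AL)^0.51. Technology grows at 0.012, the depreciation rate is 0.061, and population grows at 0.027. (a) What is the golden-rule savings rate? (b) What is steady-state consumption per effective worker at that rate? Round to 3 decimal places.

(a) s_gold = 0.490; (b) c_gold ≈ 2.348

Capital per effective worker breaks even when investment replaces (n + g + δ)·k; here n + g + δ = 0.1.
For Cobb-Douglas, s_gold equals capital's share: s_gold = 0.49.
Setting f'(k) = n+g+δ gives 0.49·k^(0.49−1) = 0.1, hence k_gold = (0.49/0.1)^(1/0.51) ≈ 22.5593.
y_gold = 22.5593^0.49 ≈ 4.6039; c_gold = (1−0.49)·y_gold ≈ 2.3480.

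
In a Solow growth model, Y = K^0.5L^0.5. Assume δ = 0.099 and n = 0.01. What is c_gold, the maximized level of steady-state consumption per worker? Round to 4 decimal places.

Break-even investment rate: n + δ = 0.01 + 0.099 = 0.109.
Maximizing c = f(k) − (n+δ)·k gives f'(k) = n+δ, i.e. 0.5·k^(0.5−1) = 0.109, so k_gold = (0.5/0.109)^(1/0.5) ≈ 21.0420.
y_gold = 21.0420^0.5 ≈ 4.5872.
c_gold = y_gold − (n+δ)·k_gold = 4.5872 − 0.109·21.0420 ≈ 2.2936.

c_gold ≈ 2.2936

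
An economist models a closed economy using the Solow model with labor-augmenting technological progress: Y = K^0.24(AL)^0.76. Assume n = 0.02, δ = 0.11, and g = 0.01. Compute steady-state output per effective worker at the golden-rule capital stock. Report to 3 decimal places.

n + g + δ = 0.02 + 0.01 + 0.11 = 0.14.
At the golden rule the marginal product of capital equals n+g+δ: 0.24·k^(0.24−1) = 0.14. Solving, k_gold = (0.24/0.14)^(1/0.76) ≈ 2.0324.
Output: y_gold = k_gold^0.24 = 2.0324^0.24 ≈ 1.1856.

y_gold ≈ 1.186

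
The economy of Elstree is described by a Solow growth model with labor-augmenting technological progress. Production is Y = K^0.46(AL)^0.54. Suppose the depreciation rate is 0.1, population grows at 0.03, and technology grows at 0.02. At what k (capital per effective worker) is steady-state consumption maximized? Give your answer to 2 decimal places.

Break-even investment rate: n + g + δ = 0.03 + 0.02 + 0.1 = 0.15.
Maximizing c = f(k) − (n+g+δ)·k gives f'(k) = n+g+δ, i.e. 0.46·k^(0.46−1) = 0.15, so k_gold = (0.46/0.15)^(1/0.54) ≈ 7.9659.

k_gold ≈ 7.97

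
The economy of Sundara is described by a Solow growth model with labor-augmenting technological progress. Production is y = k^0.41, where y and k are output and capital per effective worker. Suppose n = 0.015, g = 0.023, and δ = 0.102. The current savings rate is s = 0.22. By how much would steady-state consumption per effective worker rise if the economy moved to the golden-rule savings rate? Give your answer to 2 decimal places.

Capital per effective worker breaks even when investment replaces (n + g + δ)·k; here n + g + δ = 0.14.
Current steady state (s = 0.22): k* = (0.22/0.14)^(1/0.59) ≈ 2.1513, y* = 2.1513^0.41 ≈ 1.3690, c* = (1−0.22)·1.3690 ≈ 1.0678.
Golden rule sets MPK = n+g+δ: 0.41·k^(0.41−1) = 0.14, so k_gold = (0.41/0.14)^(1/0.59) ≈ 6.1793.
y_gold = 6.1793^0.41 ≈ 2.1100, c_gold = y_gold − 0.14·k_gold ≈ 1.2449.
Gain: Δc = 1.2449 − 1.0678 ≈ 0.1771.

Δc ≈ 0.18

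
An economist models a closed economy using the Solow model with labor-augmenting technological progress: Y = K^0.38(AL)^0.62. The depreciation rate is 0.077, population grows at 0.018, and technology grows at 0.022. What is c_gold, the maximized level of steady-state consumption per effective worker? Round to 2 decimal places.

Capital per effective worker breaks even when investment replaces (n + g + δ)·k; here n + g + δ = 0.117.
At the golden rule the marginal product of capital equals n+g+δ: 0.38·k^(0.38−1) = 0.117. Solving, k_gold = (0.38/0.117)^(1/0.62) ≈ 6.6859.
y_gold = 6.6859^0.38 ≈ 2.0585.
c_gold = y_gold − (n+g+δ)·k_gold = 2.0585 − 0.117·6.6859 ≈ 1.2763.

c_gold ≈ 1.28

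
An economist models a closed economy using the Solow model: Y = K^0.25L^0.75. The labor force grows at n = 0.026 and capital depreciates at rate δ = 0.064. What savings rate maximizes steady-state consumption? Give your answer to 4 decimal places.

s_gold = 0.2500

n + δ = 0.026 + 0.064 = 0.09.
At the golden rule MPK = n+δ, and in any Cobb-Douglas steady state s = (n+δ)·k/y = MPK·k/y = capital's share 0.25.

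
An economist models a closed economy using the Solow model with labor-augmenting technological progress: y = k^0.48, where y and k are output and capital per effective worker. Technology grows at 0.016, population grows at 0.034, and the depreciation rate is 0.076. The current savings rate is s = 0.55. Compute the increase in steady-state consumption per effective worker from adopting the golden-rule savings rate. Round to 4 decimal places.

n + g + δ = 0.034 + 0.016 + 0.076 = 0.126.
Current steady state (s = 0.55): k* = (0.55/0.126)^(1/0.52) ≈ 17.0120, y* = 17.0120^0.48 ≈ 3.8973, c* = (1−0.55)·3.8973 ≈ 1.7538.
Maximizing c = f(k) − (n+g+δ)·k gives f'(k) = n+g+δ, i.e. 0.48·k^(0.48−1) = 0.126, so k_gold = (0.48/0.126)^(1/0.52) ≈ 13.0936.
y_gold = 13.0936^0.48 ≈ 3.4371, c_gold = y_gold − 0.126·k_gold ≈ 1.7873.
Gain: Δc = 1.7873 − 1.7538 ≈ 0.0335.

Δc ≈ 0.0335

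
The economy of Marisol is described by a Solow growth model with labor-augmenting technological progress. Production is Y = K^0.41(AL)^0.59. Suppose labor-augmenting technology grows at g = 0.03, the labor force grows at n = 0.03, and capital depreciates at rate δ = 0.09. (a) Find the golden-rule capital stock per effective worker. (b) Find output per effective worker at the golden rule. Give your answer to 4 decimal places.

The effective depreciation rate is n + g + δ = 0.03 + 0.03 + 0.09 = 0.15.
Setting f'(k) = n+g+δ gives 0.41·k^(0.41−1) = 0.15, hence k_gold = (0.41/0.15)^(1/0.59) ≈ 5.4974.
y_gold = 5.4974^0.41 ≈ 2.0112.

(a) k_gold ≈ 5.4974; (b) y_gold ≈ 2.0112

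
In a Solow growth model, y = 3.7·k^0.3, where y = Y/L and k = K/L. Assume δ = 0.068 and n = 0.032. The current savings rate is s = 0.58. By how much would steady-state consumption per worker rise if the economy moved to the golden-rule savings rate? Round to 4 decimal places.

Break-even investment rate: n + δ = 0.032 + 0.068 = 0.1.
Current steady state (s = 0.58): k* = (0.58·3.7/0.1)^(1/0.7) ≈ 79.8598, y* = 3.7·79.8598^0.3 ≈ 13.7689, c* = (1−0.58)·13.7689 ≈ 5.7830.
Maximizing c = f(k) − (n+δ)·k gives f'(k) = n+δ, i.e. 0.3·3.7·k^(0.3−1) = 0.1, so k_gold = (0.3·3.7/0.1)^(1/0.7) ≈ 31.1400.
y_gold = 3.7·31.1400^0.3 ≈ 10.3800, c_gold = y_gold − 0.1·k_gold ≈ 7.2660.
Gain: Δc = 7.2660 − 5.7830 ≈ 1.4830.

Δc ≈ 1.4830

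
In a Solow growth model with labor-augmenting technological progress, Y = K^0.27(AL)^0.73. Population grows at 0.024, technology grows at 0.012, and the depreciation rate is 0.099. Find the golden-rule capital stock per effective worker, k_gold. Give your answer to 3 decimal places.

The effective depreciation rate is n + g + δ = 0.024 + 0.012 + 0.099 = 0.135.
At the golden rule the marginal product of capital equals n+g+δ: 0.27·k^(0.27−1) = 0.135. Solving, k_gold = (0.27/0.135)^(1/0.73) ≈ 2.5845.

k_gold ≈ 2.584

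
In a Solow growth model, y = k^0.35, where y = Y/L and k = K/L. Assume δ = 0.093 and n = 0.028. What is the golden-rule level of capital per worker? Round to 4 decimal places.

Break-even investment rate: n + δ = 0.028 + 0.093 = 0.121.
Golden rule sets MPK = n+δ: 0.35·k^(0.35−1) = 0.121, so k_gold = (0.35/0.121)^(1/0.65) ≈ 5.1247.

k_gold ≈ 5.1247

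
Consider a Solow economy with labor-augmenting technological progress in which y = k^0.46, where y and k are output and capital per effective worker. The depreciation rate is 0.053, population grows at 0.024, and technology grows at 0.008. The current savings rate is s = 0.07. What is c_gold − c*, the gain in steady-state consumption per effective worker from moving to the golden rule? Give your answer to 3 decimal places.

Δc ≈ 1.487

n + g + δ = 0.024 + 0.008 + 0.053 = 0.085.
Current steady state (s = 0.07): k* = (0.07/0.085)^(1/0.54) ≈ 0.6980, y* = 0.6980^0.46 ≈ 0.8476, c* = (1−0.07)·0.8476 ≈ 0.7882.
Setting f'(k) = n+g+δ gives 0.46·k^(0.46−1) = 0.085, hence k_gold = (0.46/0.085)^(1/0.54) ≈ 22.8053.
y_gold = 22.8053^0.46 ≈ 4.2140, c_gold = y_gold − 0.085·k_gold ≈ 2.2756.
Gain: Δc = 2.2756 − 0.7882 ≈ 1.4873.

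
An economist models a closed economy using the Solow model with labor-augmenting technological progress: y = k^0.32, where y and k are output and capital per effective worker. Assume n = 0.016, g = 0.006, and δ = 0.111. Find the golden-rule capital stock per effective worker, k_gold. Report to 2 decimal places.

k_gold ≈ 3.64

n + g + δ = 0.016 + 0.006 + 0.111 = 0.133.
At the golden rule the marginal product of capital equals n+g+δ: 0.32·k^(0.32−1) = 0.133. Solving, k_gold = (0.32/0.133)^(1/0.68) ≈ 3.6369.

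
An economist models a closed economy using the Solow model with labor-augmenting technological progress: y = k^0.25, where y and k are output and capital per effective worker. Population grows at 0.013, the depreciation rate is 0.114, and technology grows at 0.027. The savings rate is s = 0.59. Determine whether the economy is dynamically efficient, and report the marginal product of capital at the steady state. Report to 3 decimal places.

Capital per effective worker breaks even when investment replaces (n + g + δ)·k; here n + g + δ = 0.154.
Steady-state k*: s·k^0.25 = 0.154·k gives k* = (0.59/0.154)^(1/0.75) ≈ 5.9948.
MPK = 0.25·5.9948^(-0.75) ≈ 0.0653.
MPK < n+g+δ = 0.154, so the economy is dynamically inefficient (over-saving).

dynamically inefficient; MPK ≈ 0.065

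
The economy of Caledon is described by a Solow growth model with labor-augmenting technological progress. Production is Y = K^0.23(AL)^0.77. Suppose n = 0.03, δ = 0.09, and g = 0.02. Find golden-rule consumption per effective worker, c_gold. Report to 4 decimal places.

c_gold ≈ 0.8931

The effective depreciation rate is n + g + δ = 0.03 + 0.02 + 0.09 = 0.14.
Golden rule sets MPK = n+g+δ: 0.23·k^(0.23−1) = 0.14, so k_gold = (0.23/0.14)^(1/0.77) ≈ 1.9055.
y_gold = 1.9055^0.23 ≈ 1.1598.
c_gold = y_gold − (n+g+δ)·k_gold = 1.1598 − 0.14·1.9055 ≈ 0.8931.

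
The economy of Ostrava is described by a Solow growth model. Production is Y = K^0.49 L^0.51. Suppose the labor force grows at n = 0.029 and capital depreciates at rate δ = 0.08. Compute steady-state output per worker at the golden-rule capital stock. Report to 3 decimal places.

Break-even investment rate: n + δ = 0.029 + 0.08 = 0.109.
At the golden rule the marginal product of capital equals n+δ: 0.49·k^(0.49−1) = 0.109. Solving, k_gold = (0.49/0.109)^(1/0.51) ≈ 19.0520.
Output: y_gold = k_gold^0.49 = 19.0520^0.49 ≈ 4.2381.

y_gold ≈ 4.238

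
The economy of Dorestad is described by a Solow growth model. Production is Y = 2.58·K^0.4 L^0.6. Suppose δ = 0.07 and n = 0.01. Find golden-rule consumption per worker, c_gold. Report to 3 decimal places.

c_gold ≈ 8.515

Capital per worker breaks even when investment replaces (n + δ)·k; here n + δ = 0.08.
Setting f'(k) = n+δ gives 0.4·2.58·k^(0.4−1) = 0.08, hence k_gold = (0.4·2.58/0.08)^(1/0.6) ≈ 70.9550.
y_gold = 2.58·70.9550^0.4 ≈ 14.1910.
c_gold = y_gold − (n+δ)·k_gold = 14.1910 − 0.08·70.9550 ≈ 8.5146.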